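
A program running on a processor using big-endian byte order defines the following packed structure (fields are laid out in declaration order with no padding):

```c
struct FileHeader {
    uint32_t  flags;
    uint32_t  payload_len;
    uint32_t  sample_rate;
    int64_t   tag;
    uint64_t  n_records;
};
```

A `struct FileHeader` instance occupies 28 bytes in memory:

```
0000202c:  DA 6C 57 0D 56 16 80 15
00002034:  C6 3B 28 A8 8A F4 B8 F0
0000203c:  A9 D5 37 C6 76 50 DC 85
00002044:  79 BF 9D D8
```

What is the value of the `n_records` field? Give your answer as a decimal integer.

8525556560443710936

`n_records` follows `flags` (4 B), `payload_len` (4 B), `sample_rate` (4 B), `tag` (8 B), so it starts at offset 4 + 4 + 4 + 8 = 20 and occupies 8 bytes.
Bytes at offsets 20..27: 76 50 DC 85 79 BF 9D D8.
In big-endian order the high byte comes first in memory.
The bytes are already most-significant first: 0x7650DC8579BF9DD8.
0x7650DC8579BF9DD8 = 8525556560443710936.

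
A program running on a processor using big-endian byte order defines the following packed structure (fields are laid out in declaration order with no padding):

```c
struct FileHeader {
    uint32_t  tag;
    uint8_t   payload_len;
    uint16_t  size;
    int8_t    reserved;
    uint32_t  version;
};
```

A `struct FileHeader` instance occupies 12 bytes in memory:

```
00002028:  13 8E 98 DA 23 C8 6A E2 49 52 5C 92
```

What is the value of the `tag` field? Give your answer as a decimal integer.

`tag` is the first field, at byte offset 0, occupying 4 bytes.
Bytes at offsets 0..3: 13 8E 98 DA.
Big-endian: lowest address holds the most-significant byte.
The bytes are already most-significant first: 0x138E98DA.
0x138E98DA = 328112346.

328112346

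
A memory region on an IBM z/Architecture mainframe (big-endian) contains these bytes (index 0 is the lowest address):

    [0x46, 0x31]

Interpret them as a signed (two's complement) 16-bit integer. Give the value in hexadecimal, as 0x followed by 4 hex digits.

0x4631

In big-endian order the high byte comes first in memory.
The bytes are already most-significant first: 0x4631.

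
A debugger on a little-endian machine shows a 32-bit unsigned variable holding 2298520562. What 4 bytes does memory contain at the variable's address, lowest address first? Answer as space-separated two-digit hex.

2298520562 in hexadecimal, padded to 32 bits, is 0x8900A3F2.
Split into bytes (most-significant first): 89 00 A3 F2.
In little-endian order the low byte comes first in memory.
So at ascending addresses the bytes are F2 A3 00 89.

F2 A3 00 89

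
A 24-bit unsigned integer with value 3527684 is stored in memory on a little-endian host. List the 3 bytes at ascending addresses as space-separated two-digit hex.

04 D4 35

3527684 in hexadecimal, padded to 24 bits, is 0x35D404.
Split into bytes (most-significant first): 35 D4 04.
Little-endian: lowest address holds the least-significant byte.
So at ascending addresses the bytes are 04 D4 35.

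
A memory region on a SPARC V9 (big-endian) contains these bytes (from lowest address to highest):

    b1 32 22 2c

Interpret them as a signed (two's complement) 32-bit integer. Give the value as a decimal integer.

-1322114516

Big-endian: lowest address holds the most-significant byte.
The bytes are already most-significant first: 0xB132222C.
Top bit is set, so as a signed 32-bit value this is 0xB132222C − 2^32 = -1322114516.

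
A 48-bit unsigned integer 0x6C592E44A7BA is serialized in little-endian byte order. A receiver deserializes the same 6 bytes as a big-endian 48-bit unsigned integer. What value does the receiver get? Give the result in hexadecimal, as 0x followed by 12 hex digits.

Stored little-endian, the bytes at ascending addresses are BA A7 44 2E 59 6C.
Read back as big-endian, the last byte is least significant, giving 0xBAA7442E596C.

0xBAA7442E596C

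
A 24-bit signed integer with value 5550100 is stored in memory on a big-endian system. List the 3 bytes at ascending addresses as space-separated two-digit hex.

54 B0 14

5550100 in hexadecimal, padded to 24 bits, is 0x54B014.
Split into bytes (most-significant first): 54 B0 14.
Big-endian stores the most-significant byte at the lowest address.
So the memory order matches the most-significant-first order: 54 B0 14.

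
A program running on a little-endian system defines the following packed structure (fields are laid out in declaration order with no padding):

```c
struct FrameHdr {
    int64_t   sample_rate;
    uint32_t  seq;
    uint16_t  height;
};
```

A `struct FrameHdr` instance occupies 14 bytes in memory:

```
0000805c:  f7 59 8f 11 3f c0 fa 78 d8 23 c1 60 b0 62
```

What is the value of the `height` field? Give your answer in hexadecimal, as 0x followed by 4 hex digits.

`height` follows `sample_rate` (8 B), `seq` (4 B), so it starts at offset 8 + 4 = 12 and occupies 2 bytes.
Bytes at offsets 12..13: B0 62.
In little-endian order the low byte comes first in memory.
Reassemble most-significant byte first: 62 B0 → 0x62B0.

0x62B0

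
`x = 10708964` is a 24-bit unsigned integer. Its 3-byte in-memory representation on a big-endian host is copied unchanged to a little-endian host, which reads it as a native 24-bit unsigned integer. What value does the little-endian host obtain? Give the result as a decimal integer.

14968739

10708964 in 24-bit hexadecimal is 0xA367E4.
Stored big-endian, the bytes at ascending addresses are A3 67 E4.
Read back as little-endian, the first byte is least significant, giving 0xE467A3.
0xE467A3 = 14968739.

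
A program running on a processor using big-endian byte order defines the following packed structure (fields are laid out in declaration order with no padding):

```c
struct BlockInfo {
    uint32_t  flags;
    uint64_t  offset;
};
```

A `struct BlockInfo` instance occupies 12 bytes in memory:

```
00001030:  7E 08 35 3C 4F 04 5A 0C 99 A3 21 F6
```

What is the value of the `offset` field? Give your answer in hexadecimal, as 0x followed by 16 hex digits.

0x4F045A0C99A321F6

`offset` follows `flags` (4 bytes), so it starts at byte offset 4 and occupies 8 bytes.
Bytes at offsets 4..11: 4F 04 5A 0C 99 A3 21 F6.
Big-endian: lowest address holds the most-significant byte.
The bytes are already most-significant first: 0x4F045A0C99A321F6.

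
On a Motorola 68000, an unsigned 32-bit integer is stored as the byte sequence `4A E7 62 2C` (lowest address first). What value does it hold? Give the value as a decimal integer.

Big-endian stores the most-significant byte at the lowest address.
The bytes are already most-significant first: 0x4AE7622C.
0x4AE7622C = 1256677932.

1256677932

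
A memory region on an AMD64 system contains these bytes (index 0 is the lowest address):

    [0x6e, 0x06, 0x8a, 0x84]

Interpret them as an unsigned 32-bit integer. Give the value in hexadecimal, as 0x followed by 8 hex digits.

In little-endian order the low byte comes first in memory.
Reassemble most-significant byte first: 84 8A 06 6E → 0x848A066E.

0x848A066E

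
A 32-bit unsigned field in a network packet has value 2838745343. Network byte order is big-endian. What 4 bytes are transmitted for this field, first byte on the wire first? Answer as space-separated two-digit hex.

A9 33 D0 FF

2838745343 in hexadecimal, padded to 32 bits, is 0xA933D0FF.
Split into bytes (most-significant first): A9 33 D0 FF.
In big-endian order the high byte comes first in memory.
So the memory order matches the most-significant-first order: A9 33 D0 FF.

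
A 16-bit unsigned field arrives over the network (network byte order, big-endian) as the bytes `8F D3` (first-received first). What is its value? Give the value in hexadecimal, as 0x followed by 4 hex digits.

0x8FD3

Big-endian: lowest address holds the most-significant byte.
The bytes are already most-significant first: 0x8FD3.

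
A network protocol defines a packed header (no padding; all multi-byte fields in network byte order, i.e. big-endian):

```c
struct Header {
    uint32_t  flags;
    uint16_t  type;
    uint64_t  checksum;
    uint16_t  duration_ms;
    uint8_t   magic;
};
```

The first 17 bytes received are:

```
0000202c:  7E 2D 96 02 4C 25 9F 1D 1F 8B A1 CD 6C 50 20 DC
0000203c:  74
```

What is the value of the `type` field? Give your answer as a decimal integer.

19493

`type` follows `flags` (4 bytes), so it starts at byte offset 4 and occupies 2 bytes.
Bytes at offsets 4..5: 4C 25.
Big-endian: lowest address holds the most-significant byte.
The bytes are already most-significant first: 0x4C25.
0x4C25 = 19493.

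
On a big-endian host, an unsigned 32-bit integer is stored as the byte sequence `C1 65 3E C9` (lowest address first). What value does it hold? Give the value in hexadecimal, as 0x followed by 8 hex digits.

Big-endian: lowest address holds the most-significant byte.
The bytes are already most-significant first: 0xC1653EC9.

0xC1653EC9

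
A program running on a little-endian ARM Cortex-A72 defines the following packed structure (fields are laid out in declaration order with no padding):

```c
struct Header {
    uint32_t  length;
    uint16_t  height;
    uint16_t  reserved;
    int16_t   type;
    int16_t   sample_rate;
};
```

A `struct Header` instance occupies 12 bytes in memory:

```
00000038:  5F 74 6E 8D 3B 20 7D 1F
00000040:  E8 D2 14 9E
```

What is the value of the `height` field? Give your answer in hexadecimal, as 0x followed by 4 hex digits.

`height` follows `length` (4 bytes), so it starts at byte offset 4 and occupies 2 bytes.
Bytes at offsets 4..5: 3B 20.
Little-endian: lowest address holds the least-significant byte.
Reassemble most-significant byte first: 20 3B → 0x203B.

0x203B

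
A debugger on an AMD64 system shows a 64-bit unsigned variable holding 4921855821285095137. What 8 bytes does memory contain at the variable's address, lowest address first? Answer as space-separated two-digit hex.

4921855821285095137 in hexadecimal, padded to 64 bits, is 0x444DF1CAD762F6E1.
Split into bytes (most-significant first): 44 4D F1 CA D7 62 F6 E1.
In little-endian order the low byte comes first in memory.
So at ascending addresses the bytes are E1 F6 62 D7 CA F1 4D 44.

E1 F6 62 D7 CA F1 4D 44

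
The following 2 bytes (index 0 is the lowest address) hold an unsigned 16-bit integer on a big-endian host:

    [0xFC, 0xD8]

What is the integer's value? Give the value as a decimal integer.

64728

Big-endian stores the most-significant byte at the lowest address.
The bytes are already most-significant first: 0xFCD8.
0xFCD8 = 64728.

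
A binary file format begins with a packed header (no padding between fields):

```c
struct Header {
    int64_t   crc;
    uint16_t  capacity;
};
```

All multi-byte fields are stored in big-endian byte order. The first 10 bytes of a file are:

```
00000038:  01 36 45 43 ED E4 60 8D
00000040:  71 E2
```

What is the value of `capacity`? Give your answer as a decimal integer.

`capacity` follows `crc` (8 bytes), so it starts at byte offset 8 and occupies 2 bytes.
Bytes at offsets 8..9: 71 E2.
In big-endian order the high byte comes first in memory.
The bytes are already most-significant first: 0x71E2.
0x71E2 = 29154.

29154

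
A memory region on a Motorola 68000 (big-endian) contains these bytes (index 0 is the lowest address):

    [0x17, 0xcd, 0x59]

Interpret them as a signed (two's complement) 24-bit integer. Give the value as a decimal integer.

1559897

In big-endian order the high byte comes first in memory.
The bytes are already most-significant first: 0x17CD59.
0x17CD59 = 1559897.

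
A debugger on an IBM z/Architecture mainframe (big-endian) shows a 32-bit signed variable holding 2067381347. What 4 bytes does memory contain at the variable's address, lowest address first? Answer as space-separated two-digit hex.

7B 39 BC 63

2067381347 in hexadecimal, padded to 32 bits, is 0x7B39BC63.
Split into bytes (most-significant first): 7B 39 BC 63.
In big-endian order the high byte comes first in memory.
So the memory order matches the most-significant-first order: 7B 39 BC 63.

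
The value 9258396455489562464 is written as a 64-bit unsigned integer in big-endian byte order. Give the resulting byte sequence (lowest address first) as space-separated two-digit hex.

80 7C 6E 85 EF 30 E7 60

9258396455489562464 in hexadecimal, padded to 64 bits, is 0x807C6E85EF30E760.
Split into bytes (most-significant first): 80 7C 6E 85 EF 30 E7 60.
In big-endian order the high byte comes first in memory.
So the memory order matches the most-significant-first order: 80 7C 6E 85 EF 30 E7 60.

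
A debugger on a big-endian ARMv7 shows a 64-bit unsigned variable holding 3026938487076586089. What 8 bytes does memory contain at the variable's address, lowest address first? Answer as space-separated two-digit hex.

2A 01 D8 84 3F 28 82 69

3026938487076586089 in hexadecimal, padded to 64 bits, is 0x2A01D8843F288269.
Split into bytes (most-significant first): 2A 01 D8 84 3F 28 82 69.
Big-endian stores the most-significant byte at the lowest address.
So the memory order matches the most-significant-first order: 2A 01 D8 84 3F 28 82 69.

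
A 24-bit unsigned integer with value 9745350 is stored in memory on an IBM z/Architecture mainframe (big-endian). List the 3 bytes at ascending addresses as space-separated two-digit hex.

94 B3 C6

9745350 in hexadecimal, padded to 24 bits, is 0x94B3C6.
Split into bytes (most-significant first): 94 B3 C6.
Big-endian stores the most-significant byte at the lowest address.
So the memory order matches the most-significant-first order: 94 B3 C6.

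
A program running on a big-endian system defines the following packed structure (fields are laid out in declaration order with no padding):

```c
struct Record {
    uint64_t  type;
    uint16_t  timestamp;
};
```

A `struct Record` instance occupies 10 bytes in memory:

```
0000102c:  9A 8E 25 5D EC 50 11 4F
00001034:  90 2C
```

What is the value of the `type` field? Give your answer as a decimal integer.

`type` is the first field, at byte offset 0, occupying 8 bytes.
Bytes at offsets 0..7: 9A 8E 25 5D EC 50 11 4F.
Big-endian: lowest address holds the most-significant byte.
The bytes are already most-significant first: 0x9A8E255DEC50114F.
0x9A8E255DEC50114F = 11136880013860671823.

11136880013860671823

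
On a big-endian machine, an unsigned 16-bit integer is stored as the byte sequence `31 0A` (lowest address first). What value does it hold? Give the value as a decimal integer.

In big-endian order the high byte comes first in memory.
The bytes are already most-significant first: 0x310A.
0x310A = 12554.

12554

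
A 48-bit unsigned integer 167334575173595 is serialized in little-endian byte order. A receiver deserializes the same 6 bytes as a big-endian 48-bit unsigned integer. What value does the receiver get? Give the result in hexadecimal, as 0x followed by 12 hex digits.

0xDB6FE99D3098

167334575173595 in 48-bit hexadecimal is 0x98309DE96FDB.
Stored little-endian, the bytes at ascending addresses are DB 6F E9 9D 30 98.
Read back as big-endian, the last byte is least significant, giving 0xDB6FE99D3098.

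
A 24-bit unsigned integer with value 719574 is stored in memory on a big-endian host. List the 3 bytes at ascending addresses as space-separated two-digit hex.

0A FA D6

719574 in hexadecimal, padded to 24 bits, is 0x0AFAD6.
Split into bytes (most-significant first): 0A FA D6.
Big-endian stores the most-significant byte at the lowest address.
So the memory order matches the most-significant-first order: 0A FA D6.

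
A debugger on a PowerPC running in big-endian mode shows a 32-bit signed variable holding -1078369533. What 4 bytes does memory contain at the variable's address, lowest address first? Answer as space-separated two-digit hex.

BF B9 63 03

Two's complement of -1078369533 in 32 bits: 1078369533 = 0x40469CFD; invert → 0xBFB96302; add 1 → 0xBFB96303.
Split into bytes (most-significant first): BF B9 63 03.
Big-endian: lowest address holds the most-significant byte.
So the memory order matches the most-significant-first order: BF B9 63 03.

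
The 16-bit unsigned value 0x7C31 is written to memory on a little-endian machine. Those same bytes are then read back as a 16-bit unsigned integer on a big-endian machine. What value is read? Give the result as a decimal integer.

Stored little-endian, the bytes at ascending addresses are 31 7C.
Read back as big-endian, the last byte is least significant, giving 0x317C.
0x317C = 12668.

12668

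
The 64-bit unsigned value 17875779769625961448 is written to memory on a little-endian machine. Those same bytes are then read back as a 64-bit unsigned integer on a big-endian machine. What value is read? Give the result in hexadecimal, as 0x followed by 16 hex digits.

17875779769625961448 in 64-bit hexadecimal is 0xF81386FD93AB63E8.
Stored little-endian, the bytes at ascending addresses are E8 63 AB 93 FD 86 13 F8.
Read back as big-endian, the last byte is least significant, giving 0xE863AB93FD8613F8.

0xE863AB93FD8613F8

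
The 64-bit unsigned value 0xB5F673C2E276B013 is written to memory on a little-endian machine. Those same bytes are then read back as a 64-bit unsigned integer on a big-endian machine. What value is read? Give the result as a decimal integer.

1418764598918772405

Stored little-endian, the bytes at ascending addresses are 13 B0 76 E2 C2 73 F6 B5.
Read back as big-endian, the last byte is least significant, giving 0x13B076E2C273F6B5.
0x13B076E2C273F6B5 = 1418764598918772405.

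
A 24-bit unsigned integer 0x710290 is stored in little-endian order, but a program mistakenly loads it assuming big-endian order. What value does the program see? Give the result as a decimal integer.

9437809

Stored little-endian, the bytes at ascending addresses are 90 02 71.
Read back as big-endian, the last byte is least significant, giving 0x900271.
0x900271 = 9437809.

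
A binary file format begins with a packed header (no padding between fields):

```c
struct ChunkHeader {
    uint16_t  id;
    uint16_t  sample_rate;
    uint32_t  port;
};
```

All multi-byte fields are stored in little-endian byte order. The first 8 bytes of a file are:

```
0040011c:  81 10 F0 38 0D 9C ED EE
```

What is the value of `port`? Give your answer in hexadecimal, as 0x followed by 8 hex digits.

`port` follows `id` (2 B), `sample_rate` (2 B), so it starts at offset 2 + 2 = 4 and occupies 4 bytes.
Bytes at offsets 4..7: 0D 9C ED EE.
In little-endian order the low byte comes first in memory.
Reassemble most-significant byte first: EE ED 9C 0D → 0xEEED9C0D.

0xEEED9C0D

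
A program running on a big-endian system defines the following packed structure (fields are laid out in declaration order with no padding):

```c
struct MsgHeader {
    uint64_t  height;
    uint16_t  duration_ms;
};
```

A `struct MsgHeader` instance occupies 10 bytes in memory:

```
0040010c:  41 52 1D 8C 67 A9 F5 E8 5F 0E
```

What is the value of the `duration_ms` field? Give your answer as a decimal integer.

24334

`duration_ms` follows `height` (8 bytes), so it starts at byte offset 8 and occupies 2 bytes.
Bytes at offsets 8..9: 5F 0E.
Big-endian: lowest address holds the most-significant byte.
The bytes are already most-significant first: 0x5F0E.
0x5F0E = 24334.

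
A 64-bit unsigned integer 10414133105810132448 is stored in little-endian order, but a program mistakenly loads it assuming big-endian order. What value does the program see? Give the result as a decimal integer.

16198728915989989008

10414133105810132448 in 64-bit hexadecimal is 0x90866EE21F72CDE0.
Stored little-endian, the bytes at ascending addresses are E0 CD 72 1F E2 6E 86 90.
Read back as big-endian, the last byte is least significant, giving 0xE0CD721FE26E8690.
0xE0CD721FE26E8690 = 16198728915989989008.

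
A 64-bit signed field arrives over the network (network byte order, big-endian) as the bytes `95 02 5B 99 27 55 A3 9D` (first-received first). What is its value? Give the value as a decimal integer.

In big-endian order the high byte comes first in memory.
The bytes are already most-significant first: 0x95025B992755A39D.
Top bit is set, so as a signed 64-bit value this is 0x95025B992755A39D − 2^64 = -7709498898756820067.

-7709498898756820067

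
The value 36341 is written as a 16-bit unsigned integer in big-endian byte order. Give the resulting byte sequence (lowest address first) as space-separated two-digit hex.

36341 in hexadecimal, padded to 16 bits, is 0x8DF5.
Split into bytes (most-significant first): 8D F5.
In big-endian order the high byte comes first in memory.
So the memory order matches the most-significant-first order: 8D F5.

8D F5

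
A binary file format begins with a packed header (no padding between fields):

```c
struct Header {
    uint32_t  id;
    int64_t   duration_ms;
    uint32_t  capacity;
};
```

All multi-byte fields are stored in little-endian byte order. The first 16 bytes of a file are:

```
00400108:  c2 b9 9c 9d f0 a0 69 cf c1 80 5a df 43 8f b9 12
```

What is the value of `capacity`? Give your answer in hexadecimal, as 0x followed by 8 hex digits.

`capacity` follows `id` (4 B), `duration_ms` (8 B), so it starts at offset 4 + 8 = 12 and occupies 4 bytes.
Bytes at offsets 12..15: 43 8F B9 12.
In little-endian order the low byte comes first in memory.
Reassemble most-significant byte first: 12 B9 8F 43 → 0x12B98F43.

0x12B98F43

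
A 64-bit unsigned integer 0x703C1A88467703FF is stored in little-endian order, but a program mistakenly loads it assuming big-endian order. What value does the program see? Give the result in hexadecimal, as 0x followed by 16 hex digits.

Stored little-endian, the bytes at ascending addresses are FF 03 77 46 88 1A 3C 70.
Read back as big-endian, the last byte is least significant, giving 0xFF037746881A3C70.

0xFF037746881A3C70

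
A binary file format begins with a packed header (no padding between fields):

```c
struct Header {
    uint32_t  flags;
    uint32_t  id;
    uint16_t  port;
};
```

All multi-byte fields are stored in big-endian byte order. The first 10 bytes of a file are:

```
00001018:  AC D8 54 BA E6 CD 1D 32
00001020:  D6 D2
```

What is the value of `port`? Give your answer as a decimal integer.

54994

`port` follows `flags` (4 B), `id` (4 B), so it starts at offset 4 + 4 = 8 and occupies 2 bytes.
Bytes at offsets 8..9: D6 D2.
Big-endian: lowest address holds the most-significant byte.
The bytes are already most-significant first: 0xD6D2.
0xD6D2 = 54994.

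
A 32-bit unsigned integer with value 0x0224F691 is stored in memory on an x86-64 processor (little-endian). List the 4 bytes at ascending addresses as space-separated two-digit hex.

91 F6 24 02

Split into bytes (most-significant first): 02 24 F6 91.
Little-endian: lowest address holds the least-significant byte.
So at ascending addresses the bytes are 91 F6 24 02.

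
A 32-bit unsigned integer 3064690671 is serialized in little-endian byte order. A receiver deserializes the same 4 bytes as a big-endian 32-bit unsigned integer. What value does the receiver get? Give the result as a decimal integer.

3064690671 in 32-bit hexadecimal is 0xB6AB77EF.
Stored little-endian, the bytes at ascending addresses are EF 77 AB B6.
Read back as big-endian, the last byte is least significant, giving 0xEF77ABB6.
0xEF77ABB6 = 4017597366.

4017597366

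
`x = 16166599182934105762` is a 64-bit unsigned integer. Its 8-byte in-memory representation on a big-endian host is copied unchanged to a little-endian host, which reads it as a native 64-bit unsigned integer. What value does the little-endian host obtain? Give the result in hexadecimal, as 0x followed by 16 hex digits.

16166599182934105762 in 64-bit hexadecimal is 0xE05B4C4D74E85EA2.
Stored big-endian, the bytes at ascending addresses are E0 5B 4C 4D 74 E8 5E A2.
Read back as little-endian, the first byte is least significant, giving 0xA25EE8744D4C5BE0.

0xA25EE8744D4C5BE0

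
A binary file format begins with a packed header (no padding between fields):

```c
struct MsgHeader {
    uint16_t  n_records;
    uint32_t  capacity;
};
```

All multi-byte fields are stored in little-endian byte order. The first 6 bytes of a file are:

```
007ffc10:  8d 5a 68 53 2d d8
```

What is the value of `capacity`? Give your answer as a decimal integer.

`capacity` follows `n_records` (2 bytes), so it starts at byte offset 2 and occupies 4 bytes.
Bytes at offsets 2..5: 68 53 2D D8.
Little-endian: lowest address holds the least-significant byte.
Reassemble most-significant byte first: D8 2D 53 68 → 0xD82D5368.
0xD82D5368 = 3626849128.

3626849128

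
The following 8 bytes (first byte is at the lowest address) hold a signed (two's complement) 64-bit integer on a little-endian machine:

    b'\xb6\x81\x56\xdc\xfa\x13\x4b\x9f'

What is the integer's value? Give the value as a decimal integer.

Little-endian stores the least-significant byte at the lowest address.
Reassemble most-significant byte first: 9F 4B 13 FA DC 56 81 B6 → 0x9F4B13FADC5681B6.
Top bit is set, so as a signed 64-bit value this is 0x9F4B13FADC5681B6 − 2^64 = -6968454030266302026.

-6968454030266302026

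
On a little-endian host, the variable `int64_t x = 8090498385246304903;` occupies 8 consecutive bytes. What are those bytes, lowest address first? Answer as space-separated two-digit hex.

87 3A 7A 84 6A 39 47 70

8090498385246304903 in hexadecimal, padded to 64 bits, is 0x7047396A847A3A87.
Split into bytes (most-significant first): 70 47 39 6A 84 7A 3A 87.
In little-endian order the low byte comes first in memory.
So at ascending addresses the bytes are 87 3A 7A 84 6A 39 47 70.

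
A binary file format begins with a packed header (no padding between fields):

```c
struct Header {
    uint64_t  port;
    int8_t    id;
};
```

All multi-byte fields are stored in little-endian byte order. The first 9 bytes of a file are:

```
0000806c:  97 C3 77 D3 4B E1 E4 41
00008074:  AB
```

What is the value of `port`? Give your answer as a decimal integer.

4748167622941983639

`port` is the first field, at byte offset 0, occupying 8 bytes.
Bytes at offsets 0..7: 97 C3 77 D3 4B E1 E4 41.
In little-endian order the low byte comes first in memory.
Reassemble most-significant byte first: 41 E4 E1 4B D3 77 C3 97 → 0x41E4E14BD377C397.
0x41E4E14BD377C397 = 4748167622941983639.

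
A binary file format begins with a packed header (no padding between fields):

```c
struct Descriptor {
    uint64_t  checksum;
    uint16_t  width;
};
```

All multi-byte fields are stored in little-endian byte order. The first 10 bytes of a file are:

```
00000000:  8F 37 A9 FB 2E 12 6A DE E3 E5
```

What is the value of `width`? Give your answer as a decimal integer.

58851

`width` follows `checksum` (8 bytes), so it starts at byte offset 8 and occupies 2 bytes.
Bytes at offsets 8..9: E3 E5.
Little-endian: lowest address holds the least-significant byte.
Reassemble most-significant byte first: E5 E3 → 0xE5E3.
0xE5E3 = 58851.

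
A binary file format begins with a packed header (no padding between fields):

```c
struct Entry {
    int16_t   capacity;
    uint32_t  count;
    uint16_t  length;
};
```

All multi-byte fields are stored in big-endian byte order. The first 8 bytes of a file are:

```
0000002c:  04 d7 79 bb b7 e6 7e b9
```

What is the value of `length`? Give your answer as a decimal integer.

32441

`length` follows `capacity` (2 B), `count` (4 B), so it starts at offset 2 + 4 = 6 and occupies 2 bytes.
Bytes at offsets 6..7: 7E B9.
Big-endian: lowest address holds the most-significant byte.
The bytes are already most-significant first: 0x7EB9.
0x7EB9 = 32441.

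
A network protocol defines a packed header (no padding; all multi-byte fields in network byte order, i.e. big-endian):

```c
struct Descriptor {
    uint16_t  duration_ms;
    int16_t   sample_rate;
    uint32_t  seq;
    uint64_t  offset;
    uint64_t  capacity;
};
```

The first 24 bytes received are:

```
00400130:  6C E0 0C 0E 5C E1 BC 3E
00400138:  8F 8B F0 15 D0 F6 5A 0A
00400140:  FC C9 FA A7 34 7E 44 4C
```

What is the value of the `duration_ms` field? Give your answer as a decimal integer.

`duration_ms` is the first field, at byte offset 0, occupying 2 bytes.
Bytes at offsets 0..1: 6C E0.
Big-endian stores the most-significant byte at the lowest address.
The bytes are already most-significant first: 0x6CE0.
0x6CE0 = 27872.

27872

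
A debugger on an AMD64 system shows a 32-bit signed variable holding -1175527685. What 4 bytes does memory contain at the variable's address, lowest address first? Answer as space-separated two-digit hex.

Two's complement of -1175527685 in 32 bits: 1175527685 = 0x46112105; invert → 0xB9EEDEFA; add 1 → 0xB9EEDEFB.
Split into bytes (most-significant first): B9 EE DE FB.
Little-endian: lowest address holds the least-significant byte.
So at ascending addresses the bytes are FB DE EE B9.

FB DE EE B9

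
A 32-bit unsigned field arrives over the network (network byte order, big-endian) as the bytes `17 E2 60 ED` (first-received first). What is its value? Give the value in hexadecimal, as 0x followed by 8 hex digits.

Big-endian: lowest address holds the most-significant byte.
The bytes are already most-significant first: 0x17E260ED.

0x17E260ED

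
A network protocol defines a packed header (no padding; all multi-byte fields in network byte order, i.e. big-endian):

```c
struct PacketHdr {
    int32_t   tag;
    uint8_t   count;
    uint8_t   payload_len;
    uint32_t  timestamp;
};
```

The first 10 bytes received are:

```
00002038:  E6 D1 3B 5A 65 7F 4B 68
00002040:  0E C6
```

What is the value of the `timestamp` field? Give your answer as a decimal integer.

1265110726

`timestamp` follows `tag` (4 B), `count` (1 B), `payload_len` (1 B), so it starts at offset 4 + 1 + 1 = 6 and occupies 4 bytes.
Bytes at offsets 6..9: 4B 68 0E C6.
Big-endian stores the most-significant byte at the lowest address.
The bytes are already most-significant first: 0x4B680EC6.
0x4B680EC6 = 1265110726.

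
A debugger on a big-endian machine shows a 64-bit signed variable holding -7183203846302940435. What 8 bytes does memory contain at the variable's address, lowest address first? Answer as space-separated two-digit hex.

9C 50 22 28 F7 E4 C2 ED

Two's complement of -7183203846302940435 in 64 bits: 7183203846302940435 = 0x63AFDDD7081B3D13; invert → 0x9C502228F7E4C2EC; add 1 → 0x9C502228F7E4C2ED.
Split into bytes (most-significant first): 9C 50 22 28 F7 E4 C2 ED.
In big-endian order the high byte comes first in memory.
So the memory order matches the most-significant-first order: 9C 50 22 28 F7 E4 C2 ED.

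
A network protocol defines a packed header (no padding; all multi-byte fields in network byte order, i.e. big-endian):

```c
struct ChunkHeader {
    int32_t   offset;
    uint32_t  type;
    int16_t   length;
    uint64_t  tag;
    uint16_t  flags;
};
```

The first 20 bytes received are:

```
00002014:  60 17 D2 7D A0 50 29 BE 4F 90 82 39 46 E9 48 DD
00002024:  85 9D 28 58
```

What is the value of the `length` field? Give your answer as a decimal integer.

20368

`length` follows `offset` (4 B), `type` (4 B), so it starts at offset 4 + 4 = 8 and occupies 2 bytes.
Bytes at offsets 8..9: 4F 90.
Big-endian stores the most-significant byte at the lowest address.
The bytes are already most-significant first: 0x4F90.
0x4F90 = 20368.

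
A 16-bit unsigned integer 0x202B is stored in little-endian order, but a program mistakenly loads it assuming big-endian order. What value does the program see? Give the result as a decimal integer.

11040

Stored little-endian, the bytes at ascending addresses are 2B 20.
Read back as big-endian, the last byte is least significant, giving 0x2B20.
0x2B20 = 11040.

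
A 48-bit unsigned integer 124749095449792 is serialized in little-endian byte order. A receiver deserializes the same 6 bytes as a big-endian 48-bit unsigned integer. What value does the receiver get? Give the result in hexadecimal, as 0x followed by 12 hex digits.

124749095449792 in 48-bit hexadecimal is 0x7175698534C0.
Stored little-endian, the bytes at ascending addresses are C0 34 85 69 75 71.
Read back as big-endian, the last byte is least significant, giving 0xC03485697571.

0xC03485697571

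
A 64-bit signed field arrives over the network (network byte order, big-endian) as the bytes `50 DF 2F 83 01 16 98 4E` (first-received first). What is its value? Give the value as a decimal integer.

In big-endian order the high byte comes first in memory.
The bytes are already most-significant first: 0x50DF2F830116984E.
0x50DF2F830116984E = 5827428682546190414.

5827428682546190414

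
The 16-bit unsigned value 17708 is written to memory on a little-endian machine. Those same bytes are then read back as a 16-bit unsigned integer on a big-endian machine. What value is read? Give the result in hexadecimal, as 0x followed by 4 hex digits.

17708 in 16-bit hexadecimal is 0x452C.
Stored little-endian, the bytes at ascending addresses are 2C 45.
Read back as big-endian, the last byte is least significant, giving 0x2C45.

0x2C45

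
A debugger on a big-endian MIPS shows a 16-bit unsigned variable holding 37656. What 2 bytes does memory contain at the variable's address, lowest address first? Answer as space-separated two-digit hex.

93 18

37656 in hexadecimal, padded to 16 bits, is 0x9318.
Split into bytes (most-significant first): 93 18.
Big-endian stores the most-significant byte at the lowest address.
So the memory order matches the most-significant-first order: 93 18.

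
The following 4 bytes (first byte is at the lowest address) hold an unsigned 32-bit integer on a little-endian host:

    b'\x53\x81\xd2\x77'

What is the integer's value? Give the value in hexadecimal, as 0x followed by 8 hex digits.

0x77D28153

Little-endian: lowest address holds the least-significant byte.
Reassemble most-significant byte first: 77 D2 81 53 → 0x77D28153.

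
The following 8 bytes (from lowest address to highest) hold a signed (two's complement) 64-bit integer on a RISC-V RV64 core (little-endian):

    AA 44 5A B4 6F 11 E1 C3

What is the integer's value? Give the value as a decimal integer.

Little-endian: lowest address holds the least-significant byte.
Reassemble most-significant byte first: C3 E1 11 6F B4 5A 44 AA → 0xC3E1116FB45A44AA.
Top bit is set, so as a signed 64-bit value this is 0xC3E1116FB45A44AA − 2^64 = -4332162195088849750.

-4332162195088849750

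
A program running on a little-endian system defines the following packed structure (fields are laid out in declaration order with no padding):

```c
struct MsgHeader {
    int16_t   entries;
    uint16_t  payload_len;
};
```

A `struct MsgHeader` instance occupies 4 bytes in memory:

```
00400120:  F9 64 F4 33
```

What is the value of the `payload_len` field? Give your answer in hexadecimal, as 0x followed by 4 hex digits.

0x33F4

`payload_len` follows `entries` (2 bytes), so it starts at byte offset 2 and occupies 2 bytes.
Bytes at offsets 2..3: F4 33.
Little-endian stores the least-significant byte at the lowest address.
Reassemble most-significant byte first: 33 F4 → 0x33F4.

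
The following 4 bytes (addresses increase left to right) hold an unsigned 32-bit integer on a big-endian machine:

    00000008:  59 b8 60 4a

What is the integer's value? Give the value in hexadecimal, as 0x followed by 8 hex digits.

Big-endian stores the most-significant byte at the lowest address.
The bytes are already most-significant first: 0x59B8604A.

0x59B8604A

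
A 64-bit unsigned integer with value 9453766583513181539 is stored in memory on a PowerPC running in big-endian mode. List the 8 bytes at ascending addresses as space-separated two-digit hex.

83 32 86 9E 97 C2 ED 63

9453766583513181539 in hexadecimal, padded to 64 bits, is 0x8332869E97C2ED63.
Split into bytes (most-significant first): 83 32 86 9E 97 C2 ED 63.
In big-endian order the high byte comes first in memory.
So the memory order matches the most-significant-first order: 83 32 86 9E 97 C2 ED 63.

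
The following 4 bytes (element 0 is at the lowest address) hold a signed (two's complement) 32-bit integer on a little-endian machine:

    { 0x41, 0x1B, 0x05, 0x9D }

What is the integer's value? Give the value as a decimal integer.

-1660609727

Little-endian: lowest address holds the least-significant byte.
Reassemble most-significant byte first: 9D 05 1B 41 → 0x9D051B41.
Top bit is set, so as a signed 32-bit value this is 0x9D051B41 − 2^32 = -1660609727.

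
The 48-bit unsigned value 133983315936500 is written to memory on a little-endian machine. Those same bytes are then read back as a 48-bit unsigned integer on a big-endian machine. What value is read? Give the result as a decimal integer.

269126734699385

133983315936500 in 48-bit hexadecimal is 0x79DB6BF3C4F4.
Stored little-endian, the bytes at ascending addresses are F4 C4 F3 6B DB 79.
Read back as big-endian, the last byte is least significant, giving 0xF4C4F36BDB79.
0xF4C4F36BDB79 = 269126734699385.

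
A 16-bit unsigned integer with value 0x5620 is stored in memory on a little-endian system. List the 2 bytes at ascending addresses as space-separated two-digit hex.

20 56

Split into bytes (most-significant first): 56 20.
Little-endian stores the least-significant byte at the lowest address.
So at ascending addresses the bytes are 20 56.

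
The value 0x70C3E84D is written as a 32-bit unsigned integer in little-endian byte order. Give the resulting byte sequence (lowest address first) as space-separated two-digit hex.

Split into bytes (most-significant first): 70 C3 E8 4D.
Little-endian stores the least-significant byte at the lowest address.
So at ascending addresses the bytes are 4D E8 C3 70.

4D E8 C3 70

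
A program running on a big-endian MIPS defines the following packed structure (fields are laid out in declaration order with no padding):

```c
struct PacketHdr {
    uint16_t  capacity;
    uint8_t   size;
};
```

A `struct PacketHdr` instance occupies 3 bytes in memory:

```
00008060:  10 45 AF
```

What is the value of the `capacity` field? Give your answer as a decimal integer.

4165

`capacity` is the first field, at byte offset 0, occupying 2 bytes.
Bytes at offsets 0..1: 10 45.
Big-endian: lowest address holds the most-significant byte.
The bytes are already most-significant first: 0x1045.
0x1045 = 4165.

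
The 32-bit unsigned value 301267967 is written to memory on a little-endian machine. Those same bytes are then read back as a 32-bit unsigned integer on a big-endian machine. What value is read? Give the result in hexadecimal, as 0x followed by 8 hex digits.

0xFFFBF411

301267967 in 32-bit hexadecimal is 0x11F4FBFF.
Stored little-endian, the bytes at ascending addresses are FF FB F4 11.
Read back as big-endian, the last byte is least significant, giving 0xFFFBF411.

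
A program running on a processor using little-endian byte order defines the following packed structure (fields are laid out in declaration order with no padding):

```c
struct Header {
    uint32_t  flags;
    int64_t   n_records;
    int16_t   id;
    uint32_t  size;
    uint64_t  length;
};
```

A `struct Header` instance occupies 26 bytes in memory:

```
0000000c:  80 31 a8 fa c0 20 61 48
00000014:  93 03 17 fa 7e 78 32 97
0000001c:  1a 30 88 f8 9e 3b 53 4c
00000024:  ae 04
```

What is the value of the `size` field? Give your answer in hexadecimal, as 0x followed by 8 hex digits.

0x301A9732

`size` follows `flags` (4 B), `n_records` (8 B), `id` (2 B), so it starts at offset 4 + 8 + 2 = 14 and occupies 4 bytes.
Bytes at offsets 14..17: 32 97 1A 30.
Little-endian stores the least-significant byte at the lowest address.
Reassemble most-significant byte first: 30 1A 97 32 → 0x301A9732.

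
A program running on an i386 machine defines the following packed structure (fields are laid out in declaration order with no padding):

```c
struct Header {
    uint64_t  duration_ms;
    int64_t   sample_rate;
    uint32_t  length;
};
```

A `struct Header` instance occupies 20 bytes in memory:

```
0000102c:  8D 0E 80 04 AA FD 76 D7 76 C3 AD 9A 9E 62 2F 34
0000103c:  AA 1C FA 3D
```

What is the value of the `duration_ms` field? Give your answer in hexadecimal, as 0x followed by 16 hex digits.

0xD776FDAA04800E8D

`duration_ms` is the first field, at byte offset 0, occupying 8 bytes.
Bytes at offsets 0..7: 8D 0E 80 04 AA FD 76 D7.
Little-endian stores the least-significant byte at the lowest address.
Reassemble most-significant byte first: D7 76 FD AA 04 80 0E 8D → 0xD776FDAA04800E8D.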